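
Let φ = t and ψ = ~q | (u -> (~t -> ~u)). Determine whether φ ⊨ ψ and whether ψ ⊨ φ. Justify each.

The forward direction holds; the converse fails.

(⇒) Assume the antecedent. If q is true, the antecedent forces (q = T, t = T, u = F) or (q = T, t = T, u = T), and ~q | (u -> (~t -> ~u)) holds there. If q is false, ~q | (u -> (~t -> ~u)) reduces to true regardless of the other variables. Either way ~q | (u -> (~t -> ~u)) holds.

(⇐) This fails. Under q = F, t = F, u = F, the left side is false but the right side is true.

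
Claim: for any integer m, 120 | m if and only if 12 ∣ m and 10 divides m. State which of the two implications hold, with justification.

Not equivalent: only (⇒) holds.

(⇐) This fails: take m = 60. Both 12 ∣ 60 and 10 ∣ 60, yet 60 is not a multiple of 120 (since 60 = 0·120 + 60), so 120 ∤ 60.

(⇒) If 120 ∣ m, write m = 120q. Since 120 = 10·12, m = 12·(10q), so 12 ∣ m; and since 120 = 12·10, m = 10·(12q), so 10 ∣ m.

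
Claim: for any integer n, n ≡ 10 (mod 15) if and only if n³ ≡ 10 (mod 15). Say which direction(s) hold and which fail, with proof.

[⇒] Suppose n ≡ 10 (mod 15). Write n = 15j + 10. Then (15j + 10)³ = 3375j³ + 6750j² + 4500j + 1000 = 15(225j³ + 450j² + 300j + 66) + 10, so n³ ≡ 10 (mod 15).

[⇐] Conversely, suppose n³ ≡ 10 (mod 15). The only residue r in {0, …, 14} with r³ ≡ 10 (mod 15) is r = 10, so n ≡ 10 (mod 15).

Equivalent; both directions hold.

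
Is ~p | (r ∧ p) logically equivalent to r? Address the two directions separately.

[⇒] This fails. Under r = F, p = F, the left side is true but the right side is false.

[⇐] Assume the antecedent. If r is true, ~p | (r ∧ p) reduces to true regardless of the other variables. If r is false, the antecedent cannot hold. Either way ~p | (r ∧ p) holds.

Not equivalent: only (⇐) holds.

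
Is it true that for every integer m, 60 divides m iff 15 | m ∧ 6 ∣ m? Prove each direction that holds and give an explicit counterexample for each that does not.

Not equivalent: only (⇒) holds.

(⇒) If 60 ∣ m, write m = 60q. Since 60 = 4·15, m = 15·(4q), so 15 ∣ m; and since 60 = 10·6, m = 6·(10q), so 6 ∣ m.

(⇐) This fails: take m = 30. Both 15 ∣ 30 and 6 ∣ 30, yet 30 is not a multiple of 60 (since 30 = 0·60 + 30), so 60 ∤ 30.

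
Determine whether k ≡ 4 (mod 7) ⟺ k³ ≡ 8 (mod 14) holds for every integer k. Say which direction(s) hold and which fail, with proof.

(⇒) This fails: take k = 11. Then 11 ≡ 4 (mod 7), but 11³ = 1331 ≡ 1 (mod 14), not 8.

(⇐) This fails: take k = 2. Then 2³ = 8 ≡ 8 (mod 14), yet 2 ≡ 2 (mod 7), not 4.

Both directions fail.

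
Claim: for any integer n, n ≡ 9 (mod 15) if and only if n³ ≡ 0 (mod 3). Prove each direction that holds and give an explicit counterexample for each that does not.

Only the forward direction holds.

[⇐] This fails: take n = 0. Then 0³ = 0 ≡ 0 (mod 3), yet 0 ≡ 0 (mod 15), not 9.

[⇒] Suppose n ≡ 9 (mod 15). Then n³ ≡ 9³ = 729 (mod 15), and since 3 ∣ 15, also n³ ≡ 0 (mod 3).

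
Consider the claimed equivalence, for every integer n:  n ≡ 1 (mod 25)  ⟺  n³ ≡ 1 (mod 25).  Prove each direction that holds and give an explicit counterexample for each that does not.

[⇒] Suppose n ≡ 1 (mod 25). Write n = 25j + 1. Then (25j + 1)³ = 15625j³ + 1875j² + 75j + 1 = 25(625j³ + 75j² + 3j) + 1, so n³ ≡ 1 (mod 25).

[⇐] Conversely, suppose n³ ≡ 1 (mod 25). The only residue r in {0, …, 24} with r³ ≡ 1 (mod 25) is r = 1, so n ≡ 1 (mod 25).

The biconditional holds.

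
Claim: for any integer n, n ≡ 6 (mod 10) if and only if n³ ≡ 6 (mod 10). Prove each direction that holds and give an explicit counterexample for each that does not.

The biconditional holds.

[⇒] Suppose n ≡ 6 (mod 10). Write n = 10j + 6. Then (10j + 6)³ = 1000j³ + 1800j² + 1080j + 216 = 10(100j³ + 180j² + 108j + 21) + 6, so n³ ≡ 6 (mod 10).

[⇐] For the converse, argue contrapositively. If n ≢ 6 (mod 10), then n is congruent to one of 0, 1, 2, 3, 4, 5, 7, 8, 9 modulo 10, and these give n³ ≡ 0, 1, 8, 7, 4, 5, 3, 2, 9 respectively — never 6.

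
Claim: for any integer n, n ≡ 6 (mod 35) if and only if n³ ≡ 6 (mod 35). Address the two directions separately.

Forward direction. Suppose n ≡ 6 (mod 35). Write n = 35j + 6. Then (35j + 6)³ = 42875j³ + 22050j² + 3780j + 216 = 35(1225j³ + 630j² + 108j + 6) + 6, so n³ ≡ 6 (mod 35).

Converse. This fails: take n = 26. Then 26³ = 17576 ≡ 6 (mod 35), yet 26 ≡ 26 (mod 35), not 6.

The forward direction holds; the converse fails.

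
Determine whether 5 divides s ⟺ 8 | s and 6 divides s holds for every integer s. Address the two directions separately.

(⇒) fails and (⇐) fails.

(⟹) This fails: take s = 5. Certainly 5 ∣ 5, but 8 ∤ 5.

(⟸) This fails: take s = 24. Both 8 ∣ 24 and 6 ∣ 24, yet 24 is not a multiple of 5 (since 24 = 4·5 + 4), so 5 ∤ 24.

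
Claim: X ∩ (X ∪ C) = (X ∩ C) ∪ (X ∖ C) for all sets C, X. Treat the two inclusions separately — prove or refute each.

Both inclusions hold.

(⊆) Let x ∈ X ∩ (X ∪ C). Then either x ∈ X and x ∉ C; or x ∈ C ∩ X. In each case x ∈ (X ∩ C) ∪ (X ∖ C), so X ∩ (X ∪ C) ⊆ (X ∩ C) ∪ (X ∖ C).

(⊇) Let x ∈ (X ∩ C) ∪ (X ∖ C). Then either x ∈ X and x ∉ C; or x ∈ C ∩ X. In each case x ∈ X ∩ (X ∪ C), so (X ∩ C) ∪ (X ∖ C) ⊆ X ∩ (X ∪ C).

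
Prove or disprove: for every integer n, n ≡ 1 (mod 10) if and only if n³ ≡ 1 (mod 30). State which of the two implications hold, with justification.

Only the converse holds.

(⟸) The residues r modulo 30 with r³ ≡ 1 (mod 30) are exactly {1}, and each is ≡ 1 (mod 10).

(⟹) This fails: take n = 11. Then 11 ≡ 1 (mod 10), but 11³ = 1331 ≡ 11 (mod 30), not 1.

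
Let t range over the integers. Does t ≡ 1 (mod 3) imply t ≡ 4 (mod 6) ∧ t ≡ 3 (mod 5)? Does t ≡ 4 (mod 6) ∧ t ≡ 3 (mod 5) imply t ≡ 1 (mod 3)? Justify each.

(⟹) This fails: t = 1 gives 1 ≡ 1 (mod 3) but 1 ≡ 1 (mod 6), so the conjunction on the right does not hold.

(⟸) Conversely, if t ≡ 4 (mod 6) and t ≡ 3 (mod 5), then by the Chinese remainder theorem t ≡ 28 (mod 30). Since 28 ≡ 1 (mod 3) and 3 ∣ 30, we get t ≡ 1 (mod 3).

Only the reverse direction holds.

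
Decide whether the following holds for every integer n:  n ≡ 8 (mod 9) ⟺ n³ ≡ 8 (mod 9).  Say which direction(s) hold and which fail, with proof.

Only the forward implication holds.

[⇒] Suppose n ≡ 8 (mod 9). Write n = 9j + 8. Then (9j + 8)³ = 729j³ + 1944j² + 1728j + 512 = 9(81j³ + 216j² + 192j + 56) + 8, so n³ ≡ 8 (mod 9).

[⇐] This fails: take n = 2. Then 2³ = 8 ≡ 8 (mod 9), yet 2 ≡ 2 (mod 9), not 8.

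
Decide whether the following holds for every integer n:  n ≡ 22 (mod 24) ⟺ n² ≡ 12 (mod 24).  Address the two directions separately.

Neither implication holds.

[⇒] This fails: take n = 22. Then 22 ≡ 22 (mod 24), but 22² = 484 ≡ 4 (mod 24), not 12.

[⇐] This fails: take n = 6. Then 6² = 36 ≡ 12 (mod 24), yet 6 ≡ 6 (mod 24), not 22.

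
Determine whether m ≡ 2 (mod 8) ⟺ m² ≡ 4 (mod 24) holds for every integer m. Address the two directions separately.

(→) This fails: take m = 18. Then 18 ≡ 2 (mod 8), but 18² = 324 ≡ 12 (mod 24), not 4.

(←) This fails: take m = 14. Then 14² = 196 ≡ 4 (mod 24), yet 14 ≡ 6 (mod 8), not 2.

Both directions fail.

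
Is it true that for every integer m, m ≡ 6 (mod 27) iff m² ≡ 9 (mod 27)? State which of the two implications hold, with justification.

(⇒) holds; (⇐) fails.

[⇒] Suppose m ≡ 6 (mod 27). Write m = 27j + 6. Then (27j + 6)² = 729j² + 324j + 36 = 27(27j² + 12j + 1) + 9, so m² ≡ 9 (mod 27).

[⇐] This fails: take m = 3. Then 3² = 9 ≡ 9 (mod 27), yet 3 ≡ 3 (mod 27), not 6.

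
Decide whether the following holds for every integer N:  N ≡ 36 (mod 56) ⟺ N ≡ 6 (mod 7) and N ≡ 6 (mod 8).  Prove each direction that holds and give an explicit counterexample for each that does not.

Neither direction holds.

(⇒) This fails: N = 36 gives 36 ≡ 36 (mod 56) but 36 ≡ 1 (mod 7), so the conjunction on the right does not hold.

(⇐) This fails: N = 6 satisfies both congruences on the right (6 ≡ 6 mod 7 and 6 ≡ 6 mod 8) yet 6 ≡ 6 (mod 56), not 36.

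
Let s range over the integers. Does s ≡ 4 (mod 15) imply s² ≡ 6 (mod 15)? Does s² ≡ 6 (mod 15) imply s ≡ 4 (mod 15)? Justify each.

Forward direction. This fails: take s = 4. Then 4 ≡ 4 (mod 15), but 4² = 16 ≡ 1 (mod 15), not 6.

Converse. This fails: take s = 6. Then 6² = 36 ≡ 6 (mod 15), yet 6 ≡ 6 (mod 15), not 4.

Neither direction holds.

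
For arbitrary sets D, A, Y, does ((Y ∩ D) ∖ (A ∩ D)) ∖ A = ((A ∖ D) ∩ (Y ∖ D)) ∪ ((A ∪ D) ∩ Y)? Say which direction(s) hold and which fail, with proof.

Forward inclusion. Let x ∈ ((Y ∩ D) ∖ (A ∩ D)) ∖ A. Then x ∈ D ∩ Y and x ∉ A, from which x ∈ ((A ∖ D) ∩ (Y ∖ D)) ∪ ((A ∪ D) ∩ Y).

Reverse inclusion. This inclusion fails. Take D = ∅, A = {1}, Y = {1}; then 1 ∈ ((A ∖ D) ∩ (Y ∖ D)) ∪ ((A ∪ D) ∩ Y) but 1 ∉ ((Y ∩ D) ∖ (A ∩ D)) ∖ A.

The sets are not equal: only the forward inclusion holds.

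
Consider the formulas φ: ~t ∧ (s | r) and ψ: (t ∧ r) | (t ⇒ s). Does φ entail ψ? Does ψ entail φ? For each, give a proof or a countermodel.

Forward direction. Assume the antecedent. If r is true, (t ∧ r) | (t ⇒ s) reduces to true regardless of the other variables. If r is false, the antecedent forces (r = F, t = F, s = T), and (t ∧ r) | (t ⇒ s) holds there. Either way (t ∧ r) | (t ⇒ s) holds.

Converse. This fails. Under r = F, t = F, s = F, the left side is false but the right side is true.

Only the forward direction holds.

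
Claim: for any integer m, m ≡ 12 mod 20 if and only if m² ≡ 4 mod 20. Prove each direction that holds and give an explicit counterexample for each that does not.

Only the forward direction holds.

(→) Suppose m ≡ 12 mod 20. Write m = 20j + 12. Then (20j + 12)² = 400j² + 480j + 144 = 20(20j² + 24j + 7) + 4, so m² ≡ 4 (mod 20).

(←) This fails: take m = 2. Then 2² = 4 ≡ 4 (mod 20), yet 2 ≡ 2 (mod 20), not 12.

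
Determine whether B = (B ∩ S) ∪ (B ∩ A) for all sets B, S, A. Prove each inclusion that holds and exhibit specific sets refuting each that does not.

Forward inclusion. This inclusion fails. Take B = {1}, S = ∅, A = ∅; then 1 ∈ B but 1 ∉ (B ∩ S) ∪ (B ∩ A).

Reverse inclusion. Let x ∈ (B ∩ S) ∪ (B ∩ A). Then either x ∈ B ∩ S and x ∉ A; or x ∈ B ∩ A and x ∉ S; or x ∈ B ∩ S ∩ A. In each case x ∈ B, so (B ∩ S) ∪ (B ∩ A) ⊆ B.

Only the reverse inclusion holds.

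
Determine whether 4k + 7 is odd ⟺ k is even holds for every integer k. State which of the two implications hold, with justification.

(⟹) This fails: take k = 3. Then 4k + 7 = 19, which is odd, yet k = 3 is odd, not even.

(⟸) Suppose k is even. Since 4 is even, 4k is even for every k, so 4k + 7 has the same parity as 7, which is odd. Hence 4k + 7 is odd.

Only the converse holds.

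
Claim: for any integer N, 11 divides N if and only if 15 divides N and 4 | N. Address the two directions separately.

(⇒) fails and (⇐) fails.

(→) This fails: take N = 11. Certainly 11 ∣ 11, but 15 ∤ 11.

(←) This fails: take N = 60. Both 15 ∣ 60 and 4 ∣ 60, yet 60 is not a multiple of 11 (since 60 = 5·11 + 5), so 11 ∤ 60.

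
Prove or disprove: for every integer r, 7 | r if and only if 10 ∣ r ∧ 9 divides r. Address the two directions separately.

(⇒) fails and (⇐) fails.

(⇒) This fails: take r = 7. Certainly 7 ∣ 7, but 10 ∤ 7.

(⇐) This fails: take r = 90. Both 10 ∣ 90 and 9 ∣ 90, yet 90 is not a multiple of 7 (since 90 = 12·7 + 6), so 7 ∤ 90.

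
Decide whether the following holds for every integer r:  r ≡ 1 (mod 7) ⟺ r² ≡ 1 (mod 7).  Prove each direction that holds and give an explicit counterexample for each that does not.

(⟹) Suppose r ≡ 1 (mod 7). Write r = 7j + 1. Then (7j + 1)² = 49j² + 14j + 1 = 7(7j² + 2j) + 1, so r² ≡ 1 (mod 7).

(⟸) This fails: take r = 6. Then 6² = 36 ≡ 1 (mod 7), yet 6 ≡ 6 (mod 7), not 1.

(⇒) holds; (⇐) fails.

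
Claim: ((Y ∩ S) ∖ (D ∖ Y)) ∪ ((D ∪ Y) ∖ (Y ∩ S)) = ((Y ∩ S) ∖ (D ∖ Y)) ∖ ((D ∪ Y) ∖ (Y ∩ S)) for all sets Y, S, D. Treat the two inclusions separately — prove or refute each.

Reverse inclusion. Let x ∈ ((Y ∩ S) ∖ (D ∖ Y)) ∖ ((D ∪ Y) ∖ (Y ∩ S)). Then either x ∈ Y ∩ S and x ∉ D; or x ∈ Y ∩ S ∩ D. In each case x ∈ ((Y ∩ S) ∖ (D ∖ Y)) ∪ ((D ∪ Y) ∖ (Y ∩ S)), so ((Y ∩ S) ∖ (D ∖ Y)) ∖ ((D ∪ Y) ∖ (Y ∩ S)) ⊆ ((Y ∩ S) ∖ (D ∖ Y)) ∪ ((D ∪ Y) ∖ (Y ∩ S)).

Forward inclusion. This inclusion fails. Take Y = {1}, S = ∅, D = ∅; then 1 ∈ ((Y ∩ S) ∖ (D ∖ Y)) ∪ ((D ∪ Y) ∖ (Y ∩ S)) but 1 ∉ ((Y ∩ S) ∖ (D ∖ Y)) ∖ ((D ∪ Y) ∖ (Y ∩ S)).

(⊆) fails; (⊇) holds.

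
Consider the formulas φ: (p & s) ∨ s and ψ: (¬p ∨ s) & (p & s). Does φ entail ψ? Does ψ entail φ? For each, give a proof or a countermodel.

(⟹) This fails. Under p = F, s = T, the left side is true but the right side is false.

(⟸) Assume the antecedent. If p is true, the antecedent forces (p = T, s = T), and (p & s) ∨ s holds there. If p is false, the antecedent cannot hold. Either way (p & s) ∨ s holds.

Not equivalent: only (⇐) holds.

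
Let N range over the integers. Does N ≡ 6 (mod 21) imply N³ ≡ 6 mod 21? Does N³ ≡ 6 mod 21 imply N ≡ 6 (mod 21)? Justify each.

Only the forward direction holds.

(⟸) This fails: take N = 3. Then 3³ = 27 ≡ 6 (mod 21), yet 3 ≡ 3 (mod 21), not 6.

(⟹) Suppose N ≡ 6 (mod 21). Write N = 21j + 6. Then (21j + 6)³ = 9261j³ + 7938j² + 2268j + 216 = 21(441j³ + 378j² + 108j + 10) + 6, so N³ ≡ 6 (mod 21).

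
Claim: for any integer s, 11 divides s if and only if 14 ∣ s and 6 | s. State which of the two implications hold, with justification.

(→) This fails: take s = 11. Certainly 11 ∣ 11, but 14 ∤ 11.

(←) This fails: take s = 42. Both 14 ∣ 42 and 6 ∣ 42, yet 42 is not a multiple of 11 (since 42 = 3·11 + 9), so 11 ∤ 42.

Neither direction holds.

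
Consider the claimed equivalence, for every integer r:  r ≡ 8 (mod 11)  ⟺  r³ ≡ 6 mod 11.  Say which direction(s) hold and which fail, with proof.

(⟹) Suppose r ≡ 8 (mod 11). Write r = 11j + 8. Then (11j + 8)³ = 1331j³ + 2904j² + 2112j + 512 = 11(121j³ + 264j² + 192j + 46) + 6, so r³ ≡ 6 (mod 11).

(⟸) For the converse, argue contrapositively. If r ≢ 8 (mod 11), then r is congruent to one of 0, 1, 2, 3, 4, 5, 6, 7, 9, 10 modulo 11, and these give r³ ≡ 0, 1, 8, 5, 9, 4, 7, 2, 3, 10 respectively — never 6.

Both directions hold.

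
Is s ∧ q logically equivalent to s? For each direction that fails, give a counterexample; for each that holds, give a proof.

The forward direction holds; the converse fails.

(⟹) Assume the antecedent. If q is true, the antecedent forces (q = T, s = T), and s holds there. If q is false, the antecedent cannot hold. Either way s holds.

(⟸) This fails. Under q = F, s = T, the left side is false but the right side is true.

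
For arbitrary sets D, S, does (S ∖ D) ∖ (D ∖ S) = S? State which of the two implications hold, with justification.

The sets are not equal: only the forward inclusion holds.

(⟹) Let x ∈ (S ∖ D) ∖ (D ∖ S). Then x ∈ S and x ∉ D, from which x ∈ S.

(⟸) This inclusion fails. Take D = {1}, S = {1}; then 1 ∈ S but 1 ∉ (S ∖ D) ∖ (D ∖ S).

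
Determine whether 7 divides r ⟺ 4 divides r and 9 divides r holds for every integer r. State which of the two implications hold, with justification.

Neither implication holds.

(⟹) This fails: take r = 7. Certainly 7 ∣ 7, but 4 ∤ 7.

(⟸) This fails: take r = 36. Both 4 ∣ 36 and 9 ∣ 36, yet 36 is not a multiple of 7 (since 36 = 5·7 + 1), so 7 ∤ 36.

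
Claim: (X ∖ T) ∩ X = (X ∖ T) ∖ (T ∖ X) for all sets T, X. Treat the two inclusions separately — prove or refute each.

Reverse inclusion. Let x ∈ (X ∖ T) ∖ (T ∖ X). Then x ∈ X and x ∉ T, from which x ∈ (X ∖ T) ∩ X.

Forward inclusion. Let x ∈ (X ∖ T) ∩ X. Then x ∈ X and x ∉ T, from which x ∈ (X ∖ T) ∖ (T ∖ X).

Both inclusions hold.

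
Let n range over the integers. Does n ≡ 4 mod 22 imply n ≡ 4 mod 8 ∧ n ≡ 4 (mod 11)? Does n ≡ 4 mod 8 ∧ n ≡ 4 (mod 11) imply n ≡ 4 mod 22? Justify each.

Only the reverse direction holds.

Forward direction. This fails: n = 48 gives 48 ≡ 4 (mod 22) but 48 ≡ 0 (mod 8), so the conjunction on the right does not hold.

Converse. If n ≡ 4 (mod 8) and n ≡ 4 (mod 11), then by the Chinese remainder theorem n ≡ 4 (mod 88). Since 4 ≡ 4 (mod 22) and 22 ∣ 88, we get n ≡ 4 (mod 22).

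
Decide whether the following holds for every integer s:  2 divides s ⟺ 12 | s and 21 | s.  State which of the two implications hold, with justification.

(⇒) fails; (⇐) holds.

(←) Suppose 12 ∣ s and 21 ∣ s. Any common multiple of 12 and 21 is a multiple of their lcm; here lcm(12, 21) = 12·21/gcd(12, 21) = 252/3 = 84, so 84 ∣ s. Since 2 ∣ 84, it follows that 2 ∣ s.

(→) This fails: take s = 2. Certainly 2 ∣ 2, but 12 ∤ 2.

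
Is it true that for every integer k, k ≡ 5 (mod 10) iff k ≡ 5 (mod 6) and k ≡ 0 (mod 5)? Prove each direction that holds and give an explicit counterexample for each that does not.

Only the reverse direction holds.

Forward direction. This fails: k = 25 gives 25 ≡ 5 (mod 10) but 25 ≡ 1 (mod 6), so the conjunction on the right does not hold.

Converse. If k ≡ 5 (mod 6) and k ≡ 0 (mod 5), then by the Chinese remainder theorem k ≡ 5 (mod 30). Since 5 ≡ 5 (mod 10) and 10 ∣ 30, we get k ≡ 5 (mod 10).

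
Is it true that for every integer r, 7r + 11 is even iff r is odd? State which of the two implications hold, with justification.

(→) Suppose 7r + 11 is even. Since 7 is odd, 7r and r have the same parity, so 7r + 11 ≡ r + 11 (mod 2). As 11 is odd, 7r + 11 is even exactly when r is odd. Thus r is odd.

(←) Conversely, suppose r is odd; write r = 2j + 1. Then 7r + 11 = 7·(2j + 1) + 11 = 2·7j + 18, which is even.

Both directions hold; the statement is true.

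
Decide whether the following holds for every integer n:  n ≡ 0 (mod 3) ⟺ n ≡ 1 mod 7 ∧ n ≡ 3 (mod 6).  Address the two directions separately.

(→) This fails: n = 0 gives 0 ≡ 0 (mod 3) but 0 ≡ 0 (mod 7), so the conjunction on the right does not hold.

(←) Conversely, if n ≡ 1 (mod 7) and n ≡ 3 (mod 6), then by the Chinese remainder theorem n ≡ 15 (mod 42). Since 15 ≡ 0 (mod 3) and 3 ∣ 42, we get n ≡ 0 (mod 3).

The forward direction fails; the converse holds.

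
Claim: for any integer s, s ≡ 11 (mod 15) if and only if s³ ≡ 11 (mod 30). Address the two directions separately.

(⇒) This fails: take s = 26. Then 26 ≡ 11 (mod 15), but 26³ = 17576 ≡ 26 (mod 30), not 11.

(⇐) Conversely, the residues r modulo 30 with r³ ≡ 11 (mod 30) are exactly {11}, and each is ≡ 11 (mod 15).

Only the reverse direction holds.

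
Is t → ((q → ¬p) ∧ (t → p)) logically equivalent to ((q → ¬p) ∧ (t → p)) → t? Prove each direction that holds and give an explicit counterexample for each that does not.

Forward direction. This fails. Under q = F, t = F, p = F, the left side is true but the right side is false.

Converse. This fails. Under q = F, t = T, p = F, the left side is false but the right side is true.

(⇒) fails and (⇐) fails.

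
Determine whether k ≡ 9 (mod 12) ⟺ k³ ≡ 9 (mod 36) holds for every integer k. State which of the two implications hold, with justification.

(→) Suppose k ≡ 9 (mod 12). Working modulo 36, k ∈ {9, 21, 33}; for each such r, r³ ≡ 9 (mod 36).

(←) Conversely, the residues r modulo 36 with r³ ≡ 9 (mod 36) are exactly {9, 21, 33}, and each is ≡ 9 (mod 12).

Both directions hold.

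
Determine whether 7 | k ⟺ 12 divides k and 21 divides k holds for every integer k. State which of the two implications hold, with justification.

(⇒) fails; (⇐) holds.

[⇒] This fails: take k = 7. Certainly 7 ∣ 7, but 12 ∤ 7.

[⇐] Suppose 12 ∣ k and 21 ∣ k. Any common multiple of 12 and 21 is a multiple of their lcm; here lcm(12, 21) = 12·21/gcd(12, 21) = 252/3 = 84, so 84 ∣ k. Since 7 ∣ 84, it follows that 7 ∣ k.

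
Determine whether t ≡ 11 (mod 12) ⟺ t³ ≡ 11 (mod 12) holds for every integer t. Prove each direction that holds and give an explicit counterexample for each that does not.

Equivalent; both directions hold.

[⇒] Suppose t ≡ 11 (mod 12). Write t = 12j + 11. Then (12j + 11)³ = 1728j³ + 4752j² + 4356j + 1331 = 12(144j³ + 396j² + 363j + 110) + 11, so t³ ≡ 11 (mod 12).

[⇐] Conversely, suppose t³ ≡ 11 (mod 12). The only residue r in {0, …, 11} with r³ ≡ 11 (mod 12) is r = 11, so t ≡ 11 (mod 12).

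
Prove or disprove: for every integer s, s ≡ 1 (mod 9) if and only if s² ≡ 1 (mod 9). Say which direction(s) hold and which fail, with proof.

(⇒) holds; (⇐) fails.

Converse. This fails: take s = 8. Then 8² = 64 ≡ 1 (mod 9), yet 8 ≡ 8 (mod 9), not 1.

Forward direction. Suppose s ≡ 1 (mod 9). Write s = 9j + 1. Then (9j + 1)² = 81j² + 18j + 1 = 9(9j² + 2j) + 1, so s² ≡ 1 (mod 9).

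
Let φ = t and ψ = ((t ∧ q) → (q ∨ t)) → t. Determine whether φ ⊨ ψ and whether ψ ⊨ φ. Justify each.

(→) Assume the antecedent. If t is true, ((t ∧ q) → (q ∨ t)) → t reduces to true regardless of the other variables. If t is false, the antecedent cannot hold. Either way ((t ∧ q) → (q ∨ t)) → t holds.

(←) Assume the antecedent. If t is true, t reduces to true regardless of the other variables. If t is false, the antecedent cannot hold. Either way t holds.

Equivalent; both directions hold.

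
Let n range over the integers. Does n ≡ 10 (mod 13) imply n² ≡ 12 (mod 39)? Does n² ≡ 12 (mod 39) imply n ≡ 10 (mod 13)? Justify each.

(⟹) This fails: take n = 10. Then 10 ≡ 10 (mod 13), but 10² = 100 ≡ 22 (mod 39), not 12.

(⟸) This fails: take n = 18. Then 18² = 324 ≡ 12 (mod 39), yet 18 ≡ 5 (mod 13), not 10.

Neither implication holds.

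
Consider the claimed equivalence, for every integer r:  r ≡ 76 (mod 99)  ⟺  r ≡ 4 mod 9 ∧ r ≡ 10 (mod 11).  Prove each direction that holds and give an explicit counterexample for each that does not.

Equivalent; both directions hold.

(←) If r ≡ 4 (mod 9) and r ≡ 10 (mod 11), then by the Chinese remainder theorem r ≡ 76 (mod 99). This is exactly r ≡ 76 (mod 99).

(→) Suppose r ≡ 76 (mod 99); write r = 99j + 76. Since 9 ∣ 99, reducing mod 9 gives r ≡ 76 ≡ 4 (mod 9); since 11 ∣ 99, reducing mod 11 gives r ≡ 76 ≡ 10 (mod 11).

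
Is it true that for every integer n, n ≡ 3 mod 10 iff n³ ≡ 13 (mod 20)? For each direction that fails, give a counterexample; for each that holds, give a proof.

[⇒] This fails: take n = 3. Then 3 ≡ 3 (mod 10), but 3³ = 27 ≡ 7 (mod 20), not 13.

[⇐] This fails: take n = 17. Then 17³ = 4913 ≡ 13 (mod 20), yet 17 ≡ 7 (mod 10), not 3.

Neither direction holds.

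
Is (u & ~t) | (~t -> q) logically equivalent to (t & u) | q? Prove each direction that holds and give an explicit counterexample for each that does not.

Forward direction. This fails. Under q = F, u = T, t = F, the left side is true but the right side is false.

Converse. Assume the antecedent. If q is true, (u & ~t) | (~t -> q) reduces to true regardless of the other variables. If q is false, the antecedent forces (q = F, u = T, t = T), and (u & ~t) | (~t -> q) holds there. Either way (u & ~t) | (~t -> q) holds.

(⇒) fails; (⇐) holds.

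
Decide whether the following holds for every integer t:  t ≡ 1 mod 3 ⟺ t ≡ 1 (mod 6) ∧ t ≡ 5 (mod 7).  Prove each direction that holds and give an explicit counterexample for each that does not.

Not equivalent: only (⇐) holds.

[⇒] This fails: t = 1 gives 1 ≡ 1 (mod 3) but 1 ≡ 1 (mod 7), so the conjunction on the right does not hold.

[⇐] Conversely, if t ≡ 1 (mod 6) and t ≡ 5 (mod 7), then by the Chinese remainder theorem t ≡ 19 (mod 42). Since 19 ≡ 1 (mod 3) and 3 ∣ 42, we get t ≡ 1 (mod 3).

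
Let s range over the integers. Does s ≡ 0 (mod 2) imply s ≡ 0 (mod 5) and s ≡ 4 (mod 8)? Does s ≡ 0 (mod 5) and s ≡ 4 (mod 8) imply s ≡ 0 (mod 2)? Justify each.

(⇒) This fails: s = 0 gives 0 ≡ 0 (mod 2) but 0 ≡ 0 (mod 8), so the conjunction on the right does not hold.

(⇐) Conversely, if s ≡ 0 (mod 5) and s ≡ 4 (mod 8), then by the Chinese remainder theorem s ≡ 20 (mod 40). Since 20 ≡ 0 (mod 2) and 2 ∣ 40, we get s ≡ 0 (mod 2).

The forward direction fails; the converse holds.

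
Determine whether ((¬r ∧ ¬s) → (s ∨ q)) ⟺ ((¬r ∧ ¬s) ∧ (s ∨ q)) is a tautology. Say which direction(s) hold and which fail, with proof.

Only the reverse direction holds.

(⇒) This fails. Under r = T, s = F, q = F, the left side is true but the right side is false.

(⇐) Assume the antecedent. If r is true, the antecedent cannot hold. If r is false, the antecedent forces (r = F, s = F, q = T), and (¬r ∧ ¬s) → (s ∨ q) holds there. Either way (¬r ∧ ¬s) → (s ∨ q) holds.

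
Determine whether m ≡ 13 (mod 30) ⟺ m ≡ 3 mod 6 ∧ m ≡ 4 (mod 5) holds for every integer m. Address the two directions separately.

Neither direction holds.

[⇒] This fails: m = 13 gives 13 ≡ 13 (mod 30) but 13 ≡ 1 (mod 6), so the conjunction on the right does not hold.

[⇐] This fails: m = 9 satisfies both congruences on the right (9 ≡ 3 mod 6 and 9 ≡ 4 mod 5) yet 9 ≡ 9 (mod 30), not 13.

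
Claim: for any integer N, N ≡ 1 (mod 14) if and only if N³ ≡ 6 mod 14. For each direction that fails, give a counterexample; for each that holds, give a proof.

(⇒) fails and (⇐) fails.

Forward direction. This fails: take N = 1. Then 1 ≡ 1 (mod 14), but 1³ = 1 ≡ 1 (mod 14), not 6.

Converse. This fails: take N = 6. Then 6³ = 216 ≡ 6 (mod 14), yet 6 ≡ 6 (mod 14), not 1.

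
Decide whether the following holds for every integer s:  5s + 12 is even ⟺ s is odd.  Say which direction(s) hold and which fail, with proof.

[⇒] This fails: s = 4 gives 5s + 12 = 32, which is even, but 4 is even, not odd.

[⇐] This also fails: s = 7 is odd, but 5s + 12 = 47 is odd, not even.

Both directions fail.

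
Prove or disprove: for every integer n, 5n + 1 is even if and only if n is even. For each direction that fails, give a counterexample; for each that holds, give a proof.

Neither direction holds.

[⇒] This fails: n = 1 gives 5n + 1 = 6, which is even, but 1 is odd, not even.

[⇐] This also fails: n = 0 is even, but 5n + 1 = 1 is odd, not even.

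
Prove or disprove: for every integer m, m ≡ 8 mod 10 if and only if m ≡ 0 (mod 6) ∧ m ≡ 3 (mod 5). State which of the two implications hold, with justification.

(⇒) This fails: m = 8 gives 8 ≡ 8 (mod 10) but 8 ≡ 2 (mod 6), so the conjunction on the right does not hold.

(⇐) Conversely, if m ≡ 0 (mod 6) and m ≡ 3 (mod 5), then by the Chinese remainder theorem m ≡ 18 (mod 30). Since 18 ≡ 8 (mod 10) and 10 ∣ 30, we get m ≡ 8 (mod 10).

Only the converse holds.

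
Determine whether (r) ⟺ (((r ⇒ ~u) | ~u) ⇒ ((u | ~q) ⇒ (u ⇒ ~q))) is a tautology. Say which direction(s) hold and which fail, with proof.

(⟹) Assume the antecedent. If u is true, the antecedent forces (u = T, q = F, r = T) or (u = T, q = T, r = T), and the consequent holds there. If u is false, the consequent reduces to true regardless of the other variables. Either way the consequent holds.

(⟸) This fails. Under u = F, q = F, r = F, the left side is false but the right side is true.

(⇒) holds; (⇐) fails.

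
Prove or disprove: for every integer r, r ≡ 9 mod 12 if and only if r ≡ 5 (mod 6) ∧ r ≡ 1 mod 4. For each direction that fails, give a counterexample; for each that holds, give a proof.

[⇒] This fails: r = 9 gives 9 ≡ 9 (mod 12) but 9 ≡ 3 (mod 6), so the conjunction on the right does not hold.

[⇐] This fails: r = 5 satisfies both congruences on the right (5 ≡ 5 mod 6 and 5 ≡ 1 mod 4) yet 5 ≡ 5 (mod 12), not 9.

Neither direction holds.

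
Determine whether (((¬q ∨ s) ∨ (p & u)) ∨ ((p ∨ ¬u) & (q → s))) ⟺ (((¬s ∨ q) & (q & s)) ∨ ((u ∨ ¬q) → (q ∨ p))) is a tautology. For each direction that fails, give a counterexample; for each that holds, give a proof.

Neither implication holds.

(⟹) This fails. Under u = F, q = F, p = F, s = F, the left side is true but the right side is false.

(⟸) This fails. Under u = F, q = T, p = F, s = F, the left side is false but the right side is true.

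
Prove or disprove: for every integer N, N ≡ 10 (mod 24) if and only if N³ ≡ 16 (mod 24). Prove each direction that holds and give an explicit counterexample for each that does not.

[⇒] Suppose N ≡ 10 (mod 24). Write N = 24j + 10. Then (24j + 10)³ = 13824j³ + 17280j² + 7200j + 1000 = 24(576j³ + 720j² + 300j + 41) + 16, so N³ ≡ 16 (mod 24).

[⇐] This fails: take N = 4. Then 4³ = 64 ≡ 16 (mod 24), yet 4 ≡ 4 (mod 24), not 10.

Not equivalent: only (⇒) holds.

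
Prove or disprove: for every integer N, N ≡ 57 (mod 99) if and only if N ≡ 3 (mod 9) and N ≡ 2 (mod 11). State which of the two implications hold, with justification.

Equivalent; both directions hold.

[⇒] Suppose N ≡ 57 (mod 99); write N = 99j + 57. Since 9 ∣ 99, reducing mod 9 gives N ≡ 57 ≡ 3 (mod 9); since 11 ∣ 99, reducing mod 11 gives N ≡ 57 ≡ 2 (mod 11).

[⇐] Conversely, if N ≡ 3 (mod 9) and N ≡ 2 (mod 11), then by the Chinese remainder theorem N ≡ 57 (mod 99). This is exactly N ≡ 57 (mod 99).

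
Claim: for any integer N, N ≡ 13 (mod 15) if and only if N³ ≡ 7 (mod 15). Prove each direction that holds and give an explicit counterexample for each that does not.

(⟹) Suppose N ≡ 13 (mod 15). Write N = 15j + 13. Then (15j + 13)³ = 3375j³ + 8775j² + 7605j + 2197 = 15(225j³ + 585j² + 507j + 146) + 7, so N³ ≡ 7 (mod 15).

(⟸) Conversely, suppose N³ ≡ 7 (mod 15). The only residue r in {0, …, 14} with r³ ≡ 7 (mod 15) is r = 13, so N ≡ 13 (mod 15).

Both directions hold; the statement is true.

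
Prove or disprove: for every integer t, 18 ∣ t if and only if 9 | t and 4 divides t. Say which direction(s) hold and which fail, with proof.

Forward direction. This fails: take t = 18. Certainly 18 ∣ 18, but 4 ∤ 18.

Converse. Suppose 9 ∣ t and 4 ∣ t. Any common multiple of 9 and 4 is a multiple of their lcm; here gcd(9, 4) = 1, so lcm(9, 4) = 9·4 = 36, so 36 ∣ t. Since 18 ∣ 36, it follows that 18 ∣ t.

(⇒) fails; (⇐) holds.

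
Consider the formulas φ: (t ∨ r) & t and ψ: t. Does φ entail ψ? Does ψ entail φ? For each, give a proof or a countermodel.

(⟹) Assume the antecedent. If t is true, t reduces to true regardless of the other variables. If t is false, the antecedent cannot hold. Either way t holds.

(⟸) Assume the antecedent. If t is true, (t ∨ r) & t reduces to true regardless of the other variables. If t is false, the antecedent cannot hold. Either way (t ∨ r) & t holds.

Both directions hold.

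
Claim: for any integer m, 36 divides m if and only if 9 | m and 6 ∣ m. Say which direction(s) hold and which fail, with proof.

(→) If 36 ∣ m, write m = 36q. Since 36 = 4·9, m = 9·(4q), so 9 ∣ m; and since 36 = 6·6, m = 6·(6q), so 6 ∣ m.

(←) This fails: take m = 18. Both 9 ∣ 18 and 6 ∣ 18, yet 18 is not a multiple of 36 (since 18 = 0·36 + 18), so 36 ∤ 18.

(⇒) holds; (⇐) fails.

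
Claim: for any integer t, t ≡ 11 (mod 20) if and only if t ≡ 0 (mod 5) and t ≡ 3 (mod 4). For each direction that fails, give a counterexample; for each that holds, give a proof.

(→) This fails: t = 11 gives 11 ≡ 11 (mod 20) but 11 ≡ 1 (mod 5), so the conjunction on the right does not hold.

(←) This fails: t = 15 satisfies both congruences on the right (15 ≡ 0 mod 5 and 15 ≡ 3 mod 4) yet 15 ≡ 15 (mod 20), not 11.

Both directions fail.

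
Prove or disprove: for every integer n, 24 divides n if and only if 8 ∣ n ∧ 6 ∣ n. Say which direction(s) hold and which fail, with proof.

Equivalent; both directions hold.

(←) Suppose 8 ∣ n and 6 ∣ n. Any common multiple of 8 and 6 is a multiple of their lcm; here lcm(8, 6) = 8·6/gcd(8, 6) = 48/2 = 24, so 24 ∣ n.

(→) If 24 ∣ n, write n = 24q. Since 24 = 3·8, n = 8·(3q), so 8 ∣ n; and since 24 = 4·6, n = 6·(4q), so 6 ∣ n.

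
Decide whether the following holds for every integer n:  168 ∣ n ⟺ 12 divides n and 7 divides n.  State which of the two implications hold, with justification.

Only the forward direction holds.

(⇒) If 168 ∣ n, write n = 168q. Since 168 = 14·12, n = 12·(14q), so 12 ∣ n; and since 168 = 24·7, n = 7·(24q), so 7 ∣ n.

(⇐) This fails: take n = 84. Both 12 ∣ 84 and 7 ∣ 84, yet 84 is not a multiple of 168 (since 84 = 0·168 + 84), so 168 ∤ 84.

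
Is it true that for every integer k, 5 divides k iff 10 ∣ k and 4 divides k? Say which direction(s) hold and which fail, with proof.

Only the reverse direction holds.

Forward direction. This fails: take k = 5. Certainly 5 ∣ 5, but 10 ∤ 5.

Converse. Suppose 10 ∣ k and 4 ∣ k. Any common multiple of 10 and 4 is a multiple of their lcm; here lcm(10, 4) = 10·4/gcd(10, 4) = 40/2 = 20, so 20 ∣ k. Since 5 ∣ 20, it follows that 5 ∣ k.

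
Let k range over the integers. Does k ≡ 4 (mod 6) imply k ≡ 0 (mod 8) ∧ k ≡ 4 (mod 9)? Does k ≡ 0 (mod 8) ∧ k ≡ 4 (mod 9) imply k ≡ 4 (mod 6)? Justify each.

Not equivalent: only (⇐) holds.

(←) If k ≡ 0 (mod 8) and k ≡ 4 (mod 9), then by the Chinese remainder theorem k ≡ 40 (mod 72). Since 40 ≡ 4 (mod 6) and 6 ∣ 72, we get k ≡ 4 (mod 6).

(→) This fails: k = 64 gives 64 ≡ 4 (mod 6) but 64 ≡ 1 (mod 9), so the conjunction on the right does not hold.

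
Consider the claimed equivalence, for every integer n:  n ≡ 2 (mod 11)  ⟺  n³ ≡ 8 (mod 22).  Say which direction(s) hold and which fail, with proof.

(→) This fails: take n = 13. Then 13 ≡ 2 (mod 11), but 13³ = 2197 ≡ 19 (mod 22), not 8.

(←) Conversely, the residues r modulo 22 with r³ ≡ 8 (mod 22) are exactly {2}, and each is ≡ 2 (mod 11).

Only the converse holds.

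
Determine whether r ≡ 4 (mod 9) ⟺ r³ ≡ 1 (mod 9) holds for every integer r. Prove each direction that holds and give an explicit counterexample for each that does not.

Forward direction. Suppose r ≡ 4 (mod 9). Write r = 9j + 4. Then (9j + 4)³ = 729j³ + 972j² + 432j + 64 = 9(81j³ + 108j² + 48j + 7) + 1, so r³ ≡ 1 (mod 9).

Converse. This fails: take r = 1. Then 1³ = 1 ≡ 1 (mod 9), yet 1 ≡ 1 (mod 9), not 4.

Only the forward implication holds.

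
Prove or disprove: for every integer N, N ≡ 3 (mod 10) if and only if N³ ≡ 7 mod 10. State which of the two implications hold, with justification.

Both directions hold.

(←) Suppose N³ ≡ 7 (mod 10). The only residue r in {0, …, 9} with r³ ≡ 7 (mod 10) is r = 3, so N ≡ 3 (mod 10).

(→) Suppose N ≡ 3 (mod 10). Write N = 10j + 3. Then (10j + 3)³ = 1000j³ + 900j² + 270j + 27 = 10(100j³ + 90j² + 27j + 2) + 7, so N³ ≡ 7 (mod 10).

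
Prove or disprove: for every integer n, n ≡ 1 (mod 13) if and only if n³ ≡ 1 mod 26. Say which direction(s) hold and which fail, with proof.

Neither direction holds.

(→) This fails: take n = 14. Then 14 ≡ 1 (mod 13), but 14³ = 2744 ≡ 14 (mod 26), not 1.

(←) This fails: take n = 3. Then 3³ = 27 ≡ 1 (mod 26), yet 3 ≡ 3 (mod 13), not 1.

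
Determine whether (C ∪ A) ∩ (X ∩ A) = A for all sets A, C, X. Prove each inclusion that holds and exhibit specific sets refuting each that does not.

Only the forward inclusion holds.

Forward inclusion. Let x ∈ (C ∪ A) ∩ (X ∩ A). Then either x ∈ A ∩ X and x ∉ C; or x ∈ A ∩ C ∩ X. In each case x ∈ A, so (C ∪ A) ∩ (X ∩ A) ⊆ A.

Reverse inclusion. This inclusion fails. Take A = {1}, C = ∅, X = ∅; then 1 ∈ A but 1 ∉ (C ∪ A) ∩ (X ∩ A).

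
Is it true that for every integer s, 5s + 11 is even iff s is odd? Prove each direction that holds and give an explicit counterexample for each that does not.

Equivalent; both directions hold.

(⟹) Suppose 5s + 11 is even. Since 5 is odd, 5s and s have the same parity, so 5s + 11 ≡ s + 11 (mod 2). As 11 is odd, 5s + 11 is even exactly when s is odd. Thus s is odd.

(⟸) Conversely, suppose s is odd; write s = 2j + 1. Then 5s + 11 = 5·(2j + 1) + 11 = 2·5j + 16, which is even.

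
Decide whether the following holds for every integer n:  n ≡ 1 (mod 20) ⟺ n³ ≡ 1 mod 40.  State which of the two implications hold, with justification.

The forward direction fails; the converse holds.

[⇐] The residues r modulo 40 with r³ ≡ 1 (mod 40) are exactly {1}, and each is ≡ 1 (mod 20).

[⇒] This fails: take n = 21. Then 21 ≡ 1 (mod 20), but 21³ = 9261 ≡ 21 (mod 40), not 1.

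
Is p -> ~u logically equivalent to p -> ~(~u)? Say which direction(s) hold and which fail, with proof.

Both directions fail.

[⇒] This fails. Under p = T, u = F, the left side is true but the right side is false.

[⇐] This fails. Under p = T, u = T, the left side is false but the right side is true.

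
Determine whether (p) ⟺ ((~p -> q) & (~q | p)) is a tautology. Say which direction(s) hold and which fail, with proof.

Both implications hold.

[⇒] Assume the antecedent. If p is true, (~p -> q) & (~q | p) reduces to true regardless of the other variables. If p is false, the antecedent cannot hold. Either way (~p -> q) & (~q | p) holds.

[⇐] Assume the antecedent. If p is true, p reduces to true regardless of the other variables. If p is false, the antecedent cannot hold. Either way p holds.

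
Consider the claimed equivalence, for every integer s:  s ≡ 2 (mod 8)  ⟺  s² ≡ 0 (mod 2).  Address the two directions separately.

Forward direction. Suppose s ≡ 2 (mod 8). Then s² ≡ 2² = 4 (mod 8), and since 2 ∣ 8, also s² ≡ 0 (mod 2).

Converse. This fails: take s = 0. Then 0² = 0 ≡ 0 (mod 2), yet 0 ≡ 0 (mod 8), not 2.

(⇒) holds; (⇐) fails.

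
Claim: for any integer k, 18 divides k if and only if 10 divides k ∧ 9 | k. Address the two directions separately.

(⟹) This fails: take k = 18. Certainly 18 ∣ 18, but 10 ∤ 18.

(⟸) Suppose 10 ∣ k and 9 ∣ k. Any common multiple of 10 and 9 is a multiple of their lcm; here gcd(10, 9) = 1, so lcm(10, 9) = 10·9 = 90, so 90 ∣ k. Since 18 ∣ 90, it follows that 18 ∣ k.

Only the converse holds.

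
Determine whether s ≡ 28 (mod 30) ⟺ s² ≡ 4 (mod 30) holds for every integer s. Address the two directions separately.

(⟸) This fails: take s = 2. Then 2² = 4 ≡ 4 (mod 30), yet 2 ≡ 2 (mod 30), not 28.

(⟹) Suppose s ≡ 28 (mod 30). Write s = 30j + 28. Then (30j + 28)² = 900j² + 1680j + 784 = 30(30j² + 56j + 26) + 4, so s² ≡ 4 (mod 30).

(⇒) holds; (⇐) fails.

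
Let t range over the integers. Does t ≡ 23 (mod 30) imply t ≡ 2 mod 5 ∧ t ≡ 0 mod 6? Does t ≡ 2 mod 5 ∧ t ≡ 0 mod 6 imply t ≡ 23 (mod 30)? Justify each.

[⇒] This fails: t = 23 gives 23 ≡ 23 (mod 30) but 23 ≡ 3 (mod 5), so the conjunction on the right does not hold.

[⇐] This fails: t = 12 satisfies both congruences on the right (12 ≡ 2 mod 5 and 12 ≡ 0 mod 6) yet 12 ≡ 12 (mod 30), not 23.

Both directions fail.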